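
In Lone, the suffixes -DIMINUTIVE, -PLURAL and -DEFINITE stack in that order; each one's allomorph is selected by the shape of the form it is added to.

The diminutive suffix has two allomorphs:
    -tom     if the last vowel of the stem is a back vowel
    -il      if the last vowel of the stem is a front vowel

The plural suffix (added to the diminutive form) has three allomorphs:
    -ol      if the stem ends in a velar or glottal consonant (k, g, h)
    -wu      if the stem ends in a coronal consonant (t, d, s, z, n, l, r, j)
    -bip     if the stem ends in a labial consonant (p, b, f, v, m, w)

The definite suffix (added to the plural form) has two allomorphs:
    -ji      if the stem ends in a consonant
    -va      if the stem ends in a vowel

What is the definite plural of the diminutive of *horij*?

horijilwuva

Since the last vowel of *horij* is /i/ (a front vowel), it takes -il, giving *horijil*.
The diminutive form *horijil*: final consonant = /l/, coronal → -wu → *horijilwu*.
Since the final sound of the plural form *horijilwu* is /u/ (a vowel), it takes -va, giving *horijilwuva*.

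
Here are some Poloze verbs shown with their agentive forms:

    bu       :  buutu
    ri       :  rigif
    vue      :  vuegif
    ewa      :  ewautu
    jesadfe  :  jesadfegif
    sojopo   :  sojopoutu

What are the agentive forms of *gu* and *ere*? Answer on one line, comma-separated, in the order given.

The alternation tracks the last vowel of the stem — -gif when the last vowel of the stem is a front vowel (*ri*, *vue*, *jesadfe*); -utu when the last vowel of the stem is a back vowel (*bu*, *ewa*, *sojopo*).
Since the last vowel of *gu* is /u/ (a back vowel), it takes -utu, giving *guutu*.
Since the last vowel of *ere* is /e/ (a front vowel), it takes -gif, giving *eregif*.

guutu, eregif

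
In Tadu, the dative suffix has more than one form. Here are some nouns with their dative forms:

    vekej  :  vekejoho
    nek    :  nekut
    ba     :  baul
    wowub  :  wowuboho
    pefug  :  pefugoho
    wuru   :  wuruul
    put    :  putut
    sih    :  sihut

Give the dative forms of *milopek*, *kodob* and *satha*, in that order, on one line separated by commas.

milopekut, kodoboho, sathaul

The suffix is conditioned by the final sound: -ut when the stem ends in a voiceless consonant (*nek*, *put*, *sih*); -oho when the stem ends in a voiced consonant (*vekej*, *wowub*, *pefug*); -ul when the stem ends in a vowel (*ba*, *wuru*).
*milopek*: final sound = /k/, a voiceless consonant → -ut → *milopekut*.
*kodob*: final sound = /b/, a voiced consonant → -oho → *kodoboho*.
Since the final sound of *satha* is /a/ (a vowel), it takes -ul, giving *sathaul*.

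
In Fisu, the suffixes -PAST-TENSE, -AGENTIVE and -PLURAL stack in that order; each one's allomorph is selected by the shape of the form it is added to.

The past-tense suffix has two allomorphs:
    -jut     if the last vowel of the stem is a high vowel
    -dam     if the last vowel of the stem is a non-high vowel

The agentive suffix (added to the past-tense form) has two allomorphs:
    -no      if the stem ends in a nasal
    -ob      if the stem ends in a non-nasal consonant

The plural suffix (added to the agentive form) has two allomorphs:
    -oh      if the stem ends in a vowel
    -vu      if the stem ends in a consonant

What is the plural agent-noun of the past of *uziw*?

Since the last vowel of *uziw* is /i/ (a high vowel), it takes -jut, giving *uziwjut*.
The past-tense form *uziwjut* — final consonant /t/ (non-nasal) → -ob → *uziwjutob*.
The final sound of the agentive form *uziwjutob* is /b/, which is a consonant, so the plural suffix is -vu, giving *uziwjutobvu*.

uziwjutobvu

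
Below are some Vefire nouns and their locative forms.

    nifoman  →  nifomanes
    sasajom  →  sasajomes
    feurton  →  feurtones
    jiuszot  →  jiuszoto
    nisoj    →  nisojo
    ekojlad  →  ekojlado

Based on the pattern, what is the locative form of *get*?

geto

The pattern is nasality of the final consonant: -es when the stem ends in a nasal (*nifoman*, *sasajom*, *feurton*); -o when the stem ends in a non-nasal consonant (*jiuszot*, *nisoj*, *ekojlad*).
Since the final consonant of *get* is /t/ (non-nasal), it takes -o, giving *geto*.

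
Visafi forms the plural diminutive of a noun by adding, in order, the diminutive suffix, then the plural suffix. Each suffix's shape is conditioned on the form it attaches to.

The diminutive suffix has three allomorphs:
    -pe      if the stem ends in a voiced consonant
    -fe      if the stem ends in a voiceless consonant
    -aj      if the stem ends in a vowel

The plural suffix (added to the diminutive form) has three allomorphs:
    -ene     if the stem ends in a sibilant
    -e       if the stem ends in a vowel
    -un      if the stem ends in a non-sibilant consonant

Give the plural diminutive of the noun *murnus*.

*murnus*: final sound = /s/, a voiceless consonant → -fe → *murnusfe*.
The diminutive form *murnusfe* — final sound /e/ (a vowel) → -e → *murnusfee*.

murnusfee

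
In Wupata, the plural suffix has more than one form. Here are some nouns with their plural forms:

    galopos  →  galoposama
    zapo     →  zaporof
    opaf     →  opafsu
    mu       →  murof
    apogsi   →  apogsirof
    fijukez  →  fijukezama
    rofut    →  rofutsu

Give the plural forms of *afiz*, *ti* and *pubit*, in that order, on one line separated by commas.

Looking at the final sound of each stem: -ama when the stem ends in a sibilant (*galopos*, *fijukez*); -su when the stem ends in a non-sibilant consonant (*opaf*, *rofut*); -rof when the stem ends in a vowel (*zapo*, *mu*, *apogsi*).
Since the final sound of *afiz* is /z/ (a sibilant), it takes -ama, giving *afizama*.
The final sound of *ti* is /i/, which is a vowel, so the suffix is -rof, giving *tirof*.
*pubit* — final sound /t/ (a non-sibilant consonant) → -su → *pubitsu*.

afizama, tirof, pubitsu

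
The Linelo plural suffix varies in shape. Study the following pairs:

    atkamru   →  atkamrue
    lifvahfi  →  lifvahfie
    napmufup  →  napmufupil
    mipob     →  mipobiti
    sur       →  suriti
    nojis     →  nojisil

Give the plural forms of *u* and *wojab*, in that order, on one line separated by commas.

ue, wojabiti

The alternation tracks the final sound of the stem — -il when the stem ends in a voiceless consonant (*napmufup*, *nojis*); -iti when the stem ends in a voiced consonant (*mipob*, *sur*); -e when the stem ends in a vowel (*atkamru*, *lifvahfi*).
*u*: final sound = /u/, a vowel → -e → *ue*.
*wojab*: final sound = /b/, a voiced consonant → -iti → *wojabiti*.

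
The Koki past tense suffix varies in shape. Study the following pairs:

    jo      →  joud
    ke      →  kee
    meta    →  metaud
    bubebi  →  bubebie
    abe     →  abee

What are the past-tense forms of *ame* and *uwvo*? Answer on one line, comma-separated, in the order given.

The alternation tracks the last vowel of the stem — -e when the last vowel of the stem is a front vowel (*ke*, *bubebi*, *abe*); -ud when the last vowel of the stem is a back vowel (*jo*, *meta*).
*ame* — last vowel /e/ (a front vowel) → -e → *amee*.
The last vowel of *uwvo* is /o/, which is a back vowel, so the suffix is -ud, giving *uwvoud*.

amee, uwvoud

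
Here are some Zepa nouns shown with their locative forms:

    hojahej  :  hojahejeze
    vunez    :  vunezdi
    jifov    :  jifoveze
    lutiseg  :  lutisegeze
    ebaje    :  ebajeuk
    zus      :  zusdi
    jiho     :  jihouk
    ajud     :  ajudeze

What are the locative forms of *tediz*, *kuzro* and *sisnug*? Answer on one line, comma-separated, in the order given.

The alternation tracks the final sound of the stem — -di when the stem ends in a sibilant (*vunez*, *zus*); -eze when the stem ends in a non-sibilant consonant (*hojahej*, *jifov*, *lutiseg*, *ajud*); -uk when the stem ends in a vowel (*ebaje*, *jiho*).
Since the final sound of *tediz* is /z/ (a sibilant), it takes -di, giving *tedizdi*.
*kuzro*: final sound = /o/, a vowel → -uk → *kuzrouk*.
Since the final sound of *sisnug* is /g/ (a non-sibilant consonant), it takes -eze, giving *sisnugeze*.

tedizdi, kuzrouk, sisnugeze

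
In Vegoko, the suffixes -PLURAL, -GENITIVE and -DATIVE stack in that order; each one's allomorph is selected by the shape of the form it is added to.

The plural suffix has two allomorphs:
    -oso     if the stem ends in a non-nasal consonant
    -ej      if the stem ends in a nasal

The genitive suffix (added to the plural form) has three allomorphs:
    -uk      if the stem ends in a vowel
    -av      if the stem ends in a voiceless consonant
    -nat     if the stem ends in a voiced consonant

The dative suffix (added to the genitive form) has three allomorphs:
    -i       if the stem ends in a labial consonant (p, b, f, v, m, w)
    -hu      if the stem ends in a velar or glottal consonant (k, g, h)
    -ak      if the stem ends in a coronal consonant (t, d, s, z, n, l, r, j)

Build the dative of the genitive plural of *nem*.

nemejnatak

Since the final consonant of *nem* is /m/ (a nasal), it takes -ej, giving *nemej*.
The plural form *nemej*: final sound = /j/, a voiced consonant → -nat → *nemejnat*.
The final consonant of the genitive form *nemejnat* is /t/, which is coronal, so the dative suffix is -ak, giving *nemejnatak*.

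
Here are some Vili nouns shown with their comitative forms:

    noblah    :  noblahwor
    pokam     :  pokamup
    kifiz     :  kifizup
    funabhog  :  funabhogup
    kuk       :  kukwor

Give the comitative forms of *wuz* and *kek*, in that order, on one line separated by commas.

wuzup, kekwor

Looking at the final consonant of each stem: -wor when the stem ends in a voiceless consonant (*noblah*, *kuk*); -up when the stem ends in a voiced consonant (*pokam*, *kifiz*, *funabhog*).
*wuz*: final consonant = /z/, voiced → -up → *wuzup*.
*kek*: final consonant = /k/, voiceless → -wor → *kekwor*.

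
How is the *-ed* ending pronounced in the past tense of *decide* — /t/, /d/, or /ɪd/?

The stem *decide* ends in /t/ or /d/.
The -ed suffix is realized as /ɪd/ after /t, d/; as /t/ after other voiceless consonants; and as /d/ after other voiced sounds.
So -ed on *decide* is pronounced /ɪd/.

/ɪd/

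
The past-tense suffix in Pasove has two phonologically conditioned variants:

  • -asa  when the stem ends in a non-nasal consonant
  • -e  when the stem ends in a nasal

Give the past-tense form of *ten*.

tene

Since the final consonant of *ten* is /n/ (a nasal), it takes -e, giving *tene*.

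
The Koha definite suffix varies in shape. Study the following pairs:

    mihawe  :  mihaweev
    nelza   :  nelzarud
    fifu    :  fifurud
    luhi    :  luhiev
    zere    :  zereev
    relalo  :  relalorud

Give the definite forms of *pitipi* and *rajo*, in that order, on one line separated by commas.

The suffix is conditioned by the last vowel: -ev when the last vowel of the stem is a front vowel (*mihawe*, *luhi*, *zere*); -rud when the last vowel of the stem is a back vowel (*nelza*, *fifu*, *relalo*).
The last vowel of *pitipi* is /i/, which is a front vowel, so the suffix is -ev, giving *pitipiev*.
*rajo* — last vowel /o/ (a back vowel) → -rud → *rajorud*.

pitipiev, rajorud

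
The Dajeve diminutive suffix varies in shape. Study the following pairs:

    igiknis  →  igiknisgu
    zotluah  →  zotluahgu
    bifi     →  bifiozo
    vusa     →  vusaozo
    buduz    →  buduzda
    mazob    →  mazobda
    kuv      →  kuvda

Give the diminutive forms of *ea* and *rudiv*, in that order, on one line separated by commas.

eaozo, rudivda

The suffix is conditioned by the final sound: -gu when the stem ends in a voiceless consonant (*igiknis*, *zotluah*); -da when the stem ends in a voiced consonant (*buduz*, *mazob*, *kuv*); -ozo when the stem ends in a vowel (*bifi*, *vusa*).
Since the final sound of *ea* is /a/ (a vowel), it takes -ozo, giving *eaozo*.
*rudiv*: final sound = /v/, a voiced consonant → -da → *rudivda*.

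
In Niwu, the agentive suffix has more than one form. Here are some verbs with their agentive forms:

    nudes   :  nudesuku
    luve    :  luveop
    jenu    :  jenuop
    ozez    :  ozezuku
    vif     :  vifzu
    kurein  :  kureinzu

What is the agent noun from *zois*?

The alternation tracks the final sound of the stem — -uku when the stem ends in a sibilant (*nudes*, *ozez*); -zu when the stem ends in a non-sibilant consonant (*vif*, *kurein*); -op when the stem ends in a vowel (*luve*, *jenu*).
*zois* — final sound /s/ (a sibilant) → -uku → *zoisuku*.

zoisuku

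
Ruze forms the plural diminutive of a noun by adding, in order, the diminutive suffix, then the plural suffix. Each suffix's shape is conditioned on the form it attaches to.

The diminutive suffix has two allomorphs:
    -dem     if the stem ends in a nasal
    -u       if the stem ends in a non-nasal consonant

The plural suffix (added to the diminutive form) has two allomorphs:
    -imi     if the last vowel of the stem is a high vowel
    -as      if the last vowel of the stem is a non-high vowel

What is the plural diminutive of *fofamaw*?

fofamawuimi

*fofamaw* — final consonant /w/ (non-nasal) → -u → *fofamawu*.
Since the last vowel of the diminutive form *fofamawu* is /u/ (a high vowel), it takes -imi, giving *fofamawuimi*.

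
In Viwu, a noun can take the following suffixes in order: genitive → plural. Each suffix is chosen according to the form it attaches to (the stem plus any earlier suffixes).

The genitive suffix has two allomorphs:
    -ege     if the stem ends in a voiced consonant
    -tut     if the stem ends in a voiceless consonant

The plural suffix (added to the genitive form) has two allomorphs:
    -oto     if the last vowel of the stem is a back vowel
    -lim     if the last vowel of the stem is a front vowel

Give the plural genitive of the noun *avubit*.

avubittutoto

*avubit* — final consonant /t/ (voiceless) → -tut → *avubittut*.
The last vowel of the genitive form *avubittut* is /u/, which is a back vowel, so the plural suffix is -oto, giving *avubittutoto*.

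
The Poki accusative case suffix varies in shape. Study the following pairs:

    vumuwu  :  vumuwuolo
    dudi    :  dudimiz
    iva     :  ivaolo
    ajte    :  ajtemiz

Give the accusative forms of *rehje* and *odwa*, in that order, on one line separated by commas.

rehjemiz, odwaolo

The alternation tracks the last vowel of the stem — -miz when the last vowel of the stem is a front vowel (*dudi*, *ajte*); -olo when the last vowel of the stem is a back vowel (*vumuwu*, *iva*).
*rehje*: last vowel = /e/, a front vowel → -miz → *rehjemiz*.
Since the last vowel of *odwa* is /a/ (a back vowel), it takes -olo, giving *odwaolo*.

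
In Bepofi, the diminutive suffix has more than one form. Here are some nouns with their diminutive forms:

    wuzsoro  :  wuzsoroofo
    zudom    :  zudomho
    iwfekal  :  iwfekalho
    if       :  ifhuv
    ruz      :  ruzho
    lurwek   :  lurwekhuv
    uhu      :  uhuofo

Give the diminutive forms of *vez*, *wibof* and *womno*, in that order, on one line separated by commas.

vezho, wibofhuv, womnoofo

The alternation tracks the final sound of the stem — -huv when the stem ends in a voiceless consonant (*if*, *lurwek*); -ho when the stem ends in a voiced consonant (*zudom*, *iwfekal*, *ruz*); -ofo when the stem ends in a vowel (*wuzsoro*, *uhu*).
The final sound of *vez* is /z/, which is a voiced consonant, so the suffix is -ho, giving *vezho*.
*wibof*: final sound = /f/, a voiceless consonant → -huv → *wibofhuv*.
The final sound of *womno* is /o/, which is a vowel, so the suffix is -ofo, giving *womnoofo*.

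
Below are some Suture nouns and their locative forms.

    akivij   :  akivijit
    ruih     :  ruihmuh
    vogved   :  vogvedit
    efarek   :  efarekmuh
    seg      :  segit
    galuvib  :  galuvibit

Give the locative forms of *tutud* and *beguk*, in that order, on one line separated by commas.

tutudit, begukmuh

Looking at the final consonant of each stem: -muh when the stem ends in a voiceless consonant (*ruih*, *efarek*); -it when the stem ends in a voiced consonant (*akivij*, *vogved*, *seg*, *galuvib*).
*tutud* — final consonant /d/ (voiced) → -it → *tutudit*.
Since the final consonant of *beguk* is /k/ (voiceless), it takes -muh, giving *begukmuh*.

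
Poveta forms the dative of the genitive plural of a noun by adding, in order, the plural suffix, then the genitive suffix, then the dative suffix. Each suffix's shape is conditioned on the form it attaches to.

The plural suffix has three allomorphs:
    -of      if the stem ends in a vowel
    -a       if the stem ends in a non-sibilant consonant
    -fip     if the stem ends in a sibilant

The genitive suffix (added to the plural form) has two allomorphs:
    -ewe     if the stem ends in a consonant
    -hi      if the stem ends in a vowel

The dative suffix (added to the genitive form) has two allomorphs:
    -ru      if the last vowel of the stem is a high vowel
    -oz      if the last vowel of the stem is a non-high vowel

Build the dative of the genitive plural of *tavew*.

tavewahiru

Since the final sound of *tavew* is /w/ (a non-sibilant consonant), it takes -a, giving *tavewa*.
The plural form *tavewa* — final sound /a/ (a vowel) → -hi → *tavewahi*.
Since the last vowel of the genitive form *tavewahi* is /i/ (a high vowel), it takes -ru, giving *tavewahiru*.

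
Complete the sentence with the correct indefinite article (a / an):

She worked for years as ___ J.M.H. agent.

a

The indefinite article is chosen by the initial *sound* of the following word, not its spelling.
The initialism *J.M.H.* is read letter by letter; the first letter, J, is pronounced /dʒeɪ/, which begins with a consonant sound.
So the article is *a*: She worked for years as a J.M.H. agent.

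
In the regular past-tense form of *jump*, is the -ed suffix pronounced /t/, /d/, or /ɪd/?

/t/

The stem *jump* ends in a voiceless consonant other than /t/.
The -ed suffix is realized as /ɪd/ after /t, d/; as /t/ after other voiceless consonants; and as /d/ after other voiced sounds.
So -ed on *jump* is pronounced /t/.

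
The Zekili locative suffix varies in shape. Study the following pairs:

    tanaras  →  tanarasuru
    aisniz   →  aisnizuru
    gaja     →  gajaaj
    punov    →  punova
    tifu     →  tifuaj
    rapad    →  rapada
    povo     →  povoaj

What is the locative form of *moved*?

moveda

The suffix is conditioned by the final sound: -uru when the stem ends in a sibilant (*tanaras*, *aisniz*); -a when the stem ends in a non-sibilant consonant (*punov*, *rapad*); -aj when the stem ends in a vowel (*gaja*, *tifu*, *povo*).
Since the final sound of *moved* is /d/ (a non-sibilant consonant), it takes -a, giving *moveda*.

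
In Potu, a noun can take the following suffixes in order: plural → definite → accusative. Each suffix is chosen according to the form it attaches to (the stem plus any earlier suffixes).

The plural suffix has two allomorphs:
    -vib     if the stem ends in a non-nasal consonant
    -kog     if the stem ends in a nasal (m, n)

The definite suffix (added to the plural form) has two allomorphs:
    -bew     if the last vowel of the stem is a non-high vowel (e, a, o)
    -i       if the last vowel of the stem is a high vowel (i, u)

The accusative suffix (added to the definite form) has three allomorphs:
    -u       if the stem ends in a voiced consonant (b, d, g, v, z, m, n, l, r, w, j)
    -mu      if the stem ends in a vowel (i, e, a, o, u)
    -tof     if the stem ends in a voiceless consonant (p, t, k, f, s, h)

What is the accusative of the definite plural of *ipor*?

iporvibimu

*ipor* — final consonant /r/ (non-nasal) → -vib → *iporvib*.
The plural form *iporvib*: last vowel = /i/, a high vowel → -i → *iporvibi*.
Since the final sound of the definite form *iporvibi* is /i/ (a vowel), it takes -mu, giving *iporvibimu*.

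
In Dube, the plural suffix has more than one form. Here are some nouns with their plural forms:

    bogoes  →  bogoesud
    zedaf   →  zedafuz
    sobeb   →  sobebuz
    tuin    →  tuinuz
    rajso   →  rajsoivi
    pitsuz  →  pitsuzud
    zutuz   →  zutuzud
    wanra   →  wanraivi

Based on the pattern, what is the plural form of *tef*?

tefuz

The suffix is conditioned by the final sound: -ud when the stem ends in a sibilant (*bogoes*, *pitsuz*, *zutuz*); -uz when the stem ends in a non-sibilant consonant (*zedaf*, *sobeb*, *tuin*); -ivi when the stem ends in a vowel (*rajso*, *wanra*).
Since the final sound of *tef* is /f/ (a non-sibilant consonant), it takes -uz, giving *tefuz*.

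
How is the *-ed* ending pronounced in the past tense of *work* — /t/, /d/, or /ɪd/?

The stem *work* ends in a voiceless consonant other than /t/.
The -ed suffix is realized as /ɪd/ after /t, d/; as /t/ after other voiceless consonants; and as /d/ after other voiced sounds.
So -ed on *work* is pronounced /t/.

/t/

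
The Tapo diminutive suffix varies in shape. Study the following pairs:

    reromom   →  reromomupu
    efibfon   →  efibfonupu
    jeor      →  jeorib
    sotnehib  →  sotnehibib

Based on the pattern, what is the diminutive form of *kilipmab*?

kilipmabib

The alternation tracks the final consonant of the stem — -upu when the stem ends in a nasal (*reromom*, *efibfon*); -ib when the stem ends in a non-nasal consonant (*jeor*, *sotnehib*).
Since the final consonant of *kilipmab* is /b/ (non-nasal), it takes -ib, giving *kilipmabib*.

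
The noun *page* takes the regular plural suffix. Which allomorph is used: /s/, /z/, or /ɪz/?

The stem *page* ends in a sibilant (/s, z, ʃ, ʒ, tʃ, dʒ/).
The plural suffix surfaces as /ɪz/ after sibilants, /s/ after other voiceless consonants, and /z/ after other voiced sounds.
So the plural -s on *page* is pronounced /ɪz/.

/ɪz/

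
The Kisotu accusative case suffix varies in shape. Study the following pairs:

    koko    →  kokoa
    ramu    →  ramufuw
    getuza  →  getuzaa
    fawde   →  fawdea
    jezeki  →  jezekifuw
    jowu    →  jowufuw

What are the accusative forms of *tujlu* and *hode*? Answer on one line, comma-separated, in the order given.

Looking at the last vowel of each stem: -fuw when the last vowel of the stem is a high vowel (*ramu*, *jezeki*, *jowu*); -a when the last vowel of the stem is a non-high vowel (*koko*, *getuza*, *fawde*).
*tujlu* — last vowel /u/ (a high vowel) → -fuw → *tujlufuw*.
Since the last vowel of *hode* is /e/ (a non-high vowel), it takes -a, giving *hodea*.

tujlufuw, hodea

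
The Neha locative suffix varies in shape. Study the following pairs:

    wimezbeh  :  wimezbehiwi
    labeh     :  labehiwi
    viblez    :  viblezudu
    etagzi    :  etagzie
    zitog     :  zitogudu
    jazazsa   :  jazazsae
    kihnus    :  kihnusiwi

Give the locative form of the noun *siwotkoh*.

siwotkohiwi

The alternation tracks the final sound of the stem — -iwi when the stem ends in a voiceless consonant (*wimezbeh*, *labeh*, *kihnus*); -udu when the stem ends in a voiced consonant (*viblez*, *zitog*); -e when the stem ends in a vowel (*etagzi*, *jazazsa*).
Since the final sound of *siwotkoh* is /h/ (a voiceless consonant), it takes -iwi, giving *siwotkohiwi*.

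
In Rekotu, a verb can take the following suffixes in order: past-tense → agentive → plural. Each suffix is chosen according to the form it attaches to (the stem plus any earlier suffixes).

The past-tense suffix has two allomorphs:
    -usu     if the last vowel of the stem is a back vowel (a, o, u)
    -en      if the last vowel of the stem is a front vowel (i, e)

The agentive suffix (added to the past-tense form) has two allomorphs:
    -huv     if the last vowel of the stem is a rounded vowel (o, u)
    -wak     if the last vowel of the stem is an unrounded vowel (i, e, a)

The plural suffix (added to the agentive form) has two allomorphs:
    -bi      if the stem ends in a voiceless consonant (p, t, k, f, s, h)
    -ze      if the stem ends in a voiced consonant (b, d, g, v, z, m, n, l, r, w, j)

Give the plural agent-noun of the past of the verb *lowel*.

*lowel*: last vowel = /e/, a front vowel → -en → *lowelen*.
The past-tense form *lowelen* — last vowel /e/ (an unrounded vowel) → -wak → *lowelenwak*.
The agentive form *lowelenwak*: final consonant = /k/, voiceless → -bi → *lowelenwakbi*.

lowelenwakbi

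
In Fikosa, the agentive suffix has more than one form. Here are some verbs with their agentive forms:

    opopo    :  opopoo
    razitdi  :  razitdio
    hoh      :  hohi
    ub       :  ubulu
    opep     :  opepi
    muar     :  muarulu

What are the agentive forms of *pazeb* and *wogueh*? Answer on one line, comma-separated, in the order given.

The pattern is voicing of the final sound: -i when the stem ends in a voiceless consonant (*hoh*, *opep*); -ulu when the stem ends in a voiced consonant (*ub*, *muar*); -o when the stem ends in a vowel (*opopo*, *razitdi*).
The final sound of *pazeb* is /b/, which is a voiced consonant, so the suffix is -ulu, giving *pazebulu*.
The final sound of *wogueh* is /h/, which is a voiceless consonant, so the suffix is -i, giving *woguehi*.

pazebulu, woguehi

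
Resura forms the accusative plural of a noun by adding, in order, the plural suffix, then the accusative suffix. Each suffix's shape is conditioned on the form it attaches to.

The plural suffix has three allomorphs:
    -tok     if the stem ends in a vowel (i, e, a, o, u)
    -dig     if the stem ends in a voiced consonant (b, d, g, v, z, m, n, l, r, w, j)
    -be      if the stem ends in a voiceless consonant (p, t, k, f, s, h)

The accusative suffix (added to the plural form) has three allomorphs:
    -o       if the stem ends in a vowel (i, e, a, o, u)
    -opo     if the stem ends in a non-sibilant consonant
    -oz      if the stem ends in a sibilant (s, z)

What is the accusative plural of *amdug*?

*amdug*: final sound = /g/, a voiced consonant → -dig → *amdugdig*.
The final sound of the plural form *amdugdig* is /g/, which is a non-sibilant consonant, so the accusative suffix is -opo, giving *amdugdigopo*.

amdugdigopo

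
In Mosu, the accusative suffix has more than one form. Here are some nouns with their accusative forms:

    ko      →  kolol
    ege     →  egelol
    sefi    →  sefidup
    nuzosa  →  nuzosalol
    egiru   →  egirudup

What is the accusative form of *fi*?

Looking at the last vowel of each stem: -dup when the last vowel of the stem is a high vowel (*sefi*, *egiru*); -lol when the last vowel of the stem is a non-high vowel (*ko*, *ege*, *nuzosa*).
Since the last vowel of *fi* is /i/ (a high vowel), it takes -dup, giving *fidup*.

fidup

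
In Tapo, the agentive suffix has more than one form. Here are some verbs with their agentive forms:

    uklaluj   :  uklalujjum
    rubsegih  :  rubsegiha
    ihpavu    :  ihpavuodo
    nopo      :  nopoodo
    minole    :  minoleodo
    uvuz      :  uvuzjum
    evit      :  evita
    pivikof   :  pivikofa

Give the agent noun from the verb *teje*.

The pattern is voicing of the final sound: -a when the stem ends in a voiceless consonant (*rubsegih*, *evit*, *pivikof*); -jum when the stem ends in a voiced consonant (*uklaluj*, *uvuz*); -odo when the stem ends in a vowel (*ihpavu*, *nopo*, *minole*).
Since the final sound of *teje* is /e/ (a vowel), it takes -odo, giving *tejeodo*.

tejeodo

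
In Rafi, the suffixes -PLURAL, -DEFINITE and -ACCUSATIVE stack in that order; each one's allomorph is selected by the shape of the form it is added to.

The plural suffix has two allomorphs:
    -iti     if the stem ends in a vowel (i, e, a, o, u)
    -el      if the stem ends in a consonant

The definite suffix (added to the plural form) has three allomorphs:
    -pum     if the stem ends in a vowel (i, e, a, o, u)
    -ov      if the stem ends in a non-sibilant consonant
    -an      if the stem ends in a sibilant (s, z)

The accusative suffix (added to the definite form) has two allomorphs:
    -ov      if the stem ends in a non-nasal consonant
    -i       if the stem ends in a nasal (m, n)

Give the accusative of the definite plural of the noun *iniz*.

Since the final sound of *iniz* is /z/ (a consonant), it takes -el, giving *inizel*.
The final sound of the plural form *inizel* is /l/, which is a non-sibilant consonant, so the definite suffix is -ov, giving *inizelov*.
Since the final consonant of the definite form *inizelov* is /v/ (non-nasal), it takes -ov, giving *inizelovov*.

inizelovov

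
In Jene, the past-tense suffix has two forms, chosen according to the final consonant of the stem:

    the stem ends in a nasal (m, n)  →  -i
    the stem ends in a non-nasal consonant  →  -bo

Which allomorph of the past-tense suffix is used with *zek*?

-bo

*zek* — final consonant /k/ (non-nasal) → -bo.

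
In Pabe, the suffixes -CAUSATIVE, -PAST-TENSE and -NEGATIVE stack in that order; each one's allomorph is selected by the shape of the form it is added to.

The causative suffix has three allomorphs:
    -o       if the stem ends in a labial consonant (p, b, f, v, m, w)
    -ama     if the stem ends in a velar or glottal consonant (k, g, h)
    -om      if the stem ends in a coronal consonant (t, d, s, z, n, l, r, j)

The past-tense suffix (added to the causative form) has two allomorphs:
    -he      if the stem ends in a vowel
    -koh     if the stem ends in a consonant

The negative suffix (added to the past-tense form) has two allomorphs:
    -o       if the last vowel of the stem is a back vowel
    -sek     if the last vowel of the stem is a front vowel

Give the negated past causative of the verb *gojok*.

gojokamahesek

Since the final consonant of *gojok* is /k/ (velar/glottal), it takes -ama, giving *gojokama*.
Since the final sound of the causative form *gojokama* is /a/ (a vowel), it takes -he, giving *gojokamahe*.
The last vowel of the past-tense form *gojokamahe* is /e/, which is a front vowel, so the negative suffix is -sek, giving *gojokamahesek*.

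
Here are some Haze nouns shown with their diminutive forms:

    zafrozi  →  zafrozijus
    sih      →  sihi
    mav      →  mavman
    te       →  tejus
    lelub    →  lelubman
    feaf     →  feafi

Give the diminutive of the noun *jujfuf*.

jujfufi

The alternation tracks the final sound of the stem — -i when the stem ends in a voiceless consonant (*sih*, *feaf*); -man when the stem ends in a voiced consonant (*mav*, *lelub*); -jus when the stem ends in a vowel (*zafrozi*, *te*).
Since the final sound of *jujfuf* is /f/ (a voiceless consonant), it takes -i, giving *jujfufi*.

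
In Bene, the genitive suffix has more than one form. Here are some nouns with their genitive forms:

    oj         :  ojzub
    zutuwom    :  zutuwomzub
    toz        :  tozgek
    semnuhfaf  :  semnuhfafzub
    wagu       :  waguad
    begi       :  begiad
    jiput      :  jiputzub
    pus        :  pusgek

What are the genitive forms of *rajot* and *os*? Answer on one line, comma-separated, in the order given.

The pattern is sibilance of the final sound: -gek when the stem ends in a sibilant (*toz*, *pus*); -zub when the stem ends in a non-sibilant consonant (*oj*, *zutuwom*, *semnuhfaf*, *jiput*); -ad when the stem ends in a vowel (*wagu*, *begi*).
Since the final sound of *rajot* is /t/ (a non-sibilant consonant), it takes -zub, giving *rajotzub*.
*os* — final sound /s/ (a sibilant) → -gek → *osgek*.

rajotzub, osgek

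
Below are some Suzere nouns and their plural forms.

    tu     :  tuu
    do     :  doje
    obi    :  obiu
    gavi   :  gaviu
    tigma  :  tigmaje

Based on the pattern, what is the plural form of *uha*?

uhaje

The alternation tracks the last vowel of the stem — -u when the last vowel of the stem is a high vowel (*tu*, *obi*, *gavi*); -je when the last vowel of the stem is a non-high vowel (*do*, *tigma*).
Since the last vowel of *uha* is /a/ (a non-high vowel), it takes -je, giving *uhaje*.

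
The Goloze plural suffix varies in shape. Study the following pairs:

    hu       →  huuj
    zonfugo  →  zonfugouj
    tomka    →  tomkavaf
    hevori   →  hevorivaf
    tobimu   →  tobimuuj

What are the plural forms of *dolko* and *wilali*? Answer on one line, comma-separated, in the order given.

Looking at the last vowel of each stem: -uj when the last vowel of the stem is a rounded vowel (*hu*, *zonfugo*, *tobimu*); -vaf when the last vowel of the stem is an unrounded vowel (*tomka*, *hevori*).
*dolko*: last vowel = /o/, a rounded vowel → -uj → *dolkouj*.
The last vowel of *wilali* is /i/, which is an unrounded vowel, so the suffix is -vaf, giving *wilalivaf*.

dolkouj, wilalivaf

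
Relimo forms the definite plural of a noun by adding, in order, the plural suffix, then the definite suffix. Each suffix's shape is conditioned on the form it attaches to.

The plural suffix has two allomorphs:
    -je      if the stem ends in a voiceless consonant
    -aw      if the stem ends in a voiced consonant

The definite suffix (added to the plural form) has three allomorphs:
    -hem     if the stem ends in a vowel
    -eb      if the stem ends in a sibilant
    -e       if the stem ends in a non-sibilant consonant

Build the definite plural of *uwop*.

uwopjehem

Since the final consonant of *uwop* is /p/ (voiceless), it takes -je, giving *uwopje*.
The final sound of the plural form *uwopje* is /e/, which is a vowel, so the definite suffix is -hem, giving *uwopjehem*.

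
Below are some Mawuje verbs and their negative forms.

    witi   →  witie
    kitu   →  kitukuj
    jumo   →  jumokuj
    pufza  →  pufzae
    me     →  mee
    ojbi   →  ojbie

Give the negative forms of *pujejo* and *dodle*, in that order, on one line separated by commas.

pujejokuj, dodlee

The pattern is rounding harmony: -kuj when the last vowel of the stem is a rounded vowel (*kitu*, *jumo*); -e when the last vowel of the stem is an unrounded vowel (*witi*, *pufza*, *me*, *ojbi*).
*pujejo* — last vowel /o/ (a rounded vowel) → -kuj → *pujejokuj*.
*dodle* — last vowel /e/ (an unrounded vowel) → -e → *dodlee*.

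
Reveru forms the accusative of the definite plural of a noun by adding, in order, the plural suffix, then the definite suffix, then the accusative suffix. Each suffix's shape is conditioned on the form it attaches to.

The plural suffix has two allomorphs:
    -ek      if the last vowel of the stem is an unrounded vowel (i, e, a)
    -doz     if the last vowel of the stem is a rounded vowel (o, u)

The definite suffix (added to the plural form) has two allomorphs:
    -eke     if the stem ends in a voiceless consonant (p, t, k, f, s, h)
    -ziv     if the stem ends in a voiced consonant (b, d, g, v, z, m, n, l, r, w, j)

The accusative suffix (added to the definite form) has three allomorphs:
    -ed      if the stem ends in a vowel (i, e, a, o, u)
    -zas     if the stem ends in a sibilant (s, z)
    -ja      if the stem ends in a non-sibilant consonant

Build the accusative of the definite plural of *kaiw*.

kaiwekekeed

The last vowel of *kaiw* is /i/, which is an unrounded vowel, so the plural suffix is -ek, giving *kaiwek*.
Since the final consonant of the plural form *kaiwek* is /k/ (voiceless), it takes -eke, giving *kaiwekeke*.
The definite form *kaiwekeke*: final sound = /e/, a vowel → -ed → *kaiwekekeed*.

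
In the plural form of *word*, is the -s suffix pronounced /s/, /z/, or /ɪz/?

/z/

The stem *word* ends in a voiced non-sibilant sound.
The plural suffix surfaces as /ɪz/ after sibilants, /s/ after other voiceless consonants, and /z/ after other voiced sounds.
So the plural -s on *word* is pronounced /z/.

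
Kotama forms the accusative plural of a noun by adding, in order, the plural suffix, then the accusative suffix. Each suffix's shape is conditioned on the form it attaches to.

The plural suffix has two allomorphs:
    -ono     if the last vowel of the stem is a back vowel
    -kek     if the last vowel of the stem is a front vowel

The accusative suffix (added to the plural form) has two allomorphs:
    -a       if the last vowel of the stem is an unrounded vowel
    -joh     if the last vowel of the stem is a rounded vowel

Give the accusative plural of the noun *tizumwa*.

*tizumwa*: last vowel = /a/, a back vowel → -ono → *tizumwaono*.
Since the last vowel of the plural form *tizumwaono* is /o/ (a rounded vowel), it takes -joh, giving *tizumwaonojoh*.

tizumwaonojoh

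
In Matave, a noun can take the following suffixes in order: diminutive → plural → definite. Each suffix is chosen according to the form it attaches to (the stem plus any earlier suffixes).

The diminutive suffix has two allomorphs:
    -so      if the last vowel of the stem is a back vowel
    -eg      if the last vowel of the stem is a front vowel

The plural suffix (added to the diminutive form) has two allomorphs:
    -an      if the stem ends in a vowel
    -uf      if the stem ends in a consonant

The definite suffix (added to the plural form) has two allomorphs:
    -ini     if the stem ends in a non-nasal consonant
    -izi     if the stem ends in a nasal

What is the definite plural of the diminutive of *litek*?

*litek*: last vowel = /e/, a front vowel → -eg → *litekeg*.
The final sound of the diminutive form *litekeg* is /g/, which is a consonant, so the plural suffix is -uf, giving *litekeguf*.
Since the final consonant of the plural form *litekeguf* is /f/ (non-nasal), it takes -ini, giving *litekegufini*.

litekegufini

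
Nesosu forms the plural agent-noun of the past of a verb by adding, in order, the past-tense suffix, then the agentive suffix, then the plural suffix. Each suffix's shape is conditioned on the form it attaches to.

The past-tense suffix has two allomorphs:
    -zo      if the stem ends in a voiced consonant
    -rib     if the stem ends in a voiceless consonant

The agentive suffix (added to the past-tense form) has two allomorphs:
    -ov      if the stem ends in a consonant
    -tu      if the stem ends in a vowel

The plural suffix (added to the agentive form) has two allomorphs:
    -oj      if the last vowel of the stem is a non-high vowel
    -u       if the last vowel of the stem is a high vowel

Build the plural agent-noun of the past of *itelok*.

*itelok* — final consonant /k/ (voiceless) → -rib → *itelokrib*.
Since the final sound of the past-tense form *itelokrib* is /b/ (a consonant), it takes -ov, giving *itelokribov*.
The last vowel of the agentive form *itelokribov* is /o/, which is a non-high vowel, so the plural suffix is -oj, giving *itelokribovoj*.

itelokribovoj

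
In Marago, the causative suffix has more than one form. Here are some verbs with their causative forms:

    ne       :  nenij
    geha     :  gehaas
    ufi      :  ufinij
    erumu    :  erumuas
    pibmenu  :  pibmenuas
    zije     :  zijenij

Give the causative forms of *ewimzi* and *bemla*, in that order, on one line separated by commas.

ewimzinij, bemlaas

Looking at the last vowel of each stem: -nij when the last vowel of the stem is a front vowel (*ne*, *ufi*, *zije*); -as when the last vowel of the stem is a back vowel (*geha*, *erumu*, *pibmenu*).
*ewimzi*: last vowel = /i/, a front vowel → -nij → *ewimzinij*.
*bemla* — last vowel /a/ (a back vowel) → -as → *bemlaas*.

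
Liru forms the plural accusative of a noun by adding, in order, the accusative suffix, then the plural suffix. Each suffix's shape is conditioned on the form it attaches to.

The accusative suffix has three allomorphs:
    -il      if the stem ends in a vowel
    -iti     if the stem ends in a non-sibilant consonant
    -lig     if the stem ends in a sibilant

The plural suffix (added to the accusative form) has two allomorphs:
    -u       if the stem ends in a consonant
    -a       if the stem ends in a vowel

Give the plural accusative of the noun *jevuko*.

jevukoilu

*jevuko*: final sound = /o/, a vowel → -il → *jevukoil*.
The final sound of the accusative form *jevukoil* is /l/, which is a consonant, so the plural suffix is -u, giving *jevukoilu*.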